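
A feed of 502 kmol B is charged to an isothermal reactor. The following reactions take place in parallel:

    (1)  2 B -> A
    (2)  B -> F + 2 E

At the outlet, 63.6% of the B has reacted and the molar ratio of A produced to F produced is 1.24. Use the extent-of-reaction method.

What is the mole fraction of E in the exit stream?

Conversion of B: B consumed = 0.636 × 502 = 319.3 kmol = 2ξ₁ + 1ξ₂.
Selectivity: 1ξ₁ / (1ξ₂) = 1.24 → ξ₁ = 1.24 ξ₂.
Substitute: (2·1.24 + 1) ξ₂ = 319.3 → ξ₂ = 91.74 kmol, ξ₁ = 113.8 kmol.
Outlet amounts (n = n₀ + Σ ν·ξ):
  B: 502 − 2(113.8) − 1(91.74) = 182.7
  A: 0 + 1(113.8) = 113.8
  F: 0 + 1(91.74) = 91.74
  E: 0 + 2(91.74) = 183.5
Total out = 571.7 kmol; y_E = 183.5 / 571.7 = 0.3209.

0.321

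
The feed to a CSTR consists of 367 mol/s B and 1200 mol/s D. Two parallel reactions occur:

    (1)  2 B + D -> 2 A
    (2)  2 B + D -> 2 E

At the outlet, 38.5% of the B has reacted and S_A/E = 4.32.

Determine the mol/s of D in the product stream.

Conversion of B: B consumed = 0.385 × 367 = 141.3 mol/s = 2ξ₁ + 2ξ₂.
Selectivity: 2ξ₁ / (2ξ₂) = 4.32 → ξ₁ = 4.32 ξ₂.
Substitute: (2·4.32 + 2) ξ₂ = 141.3 → ξ₂ = 13.28 mol/s, ξ₁ = 57.37 mol/s.
Outlet amounts (n = n₀ + Σ ν·ξ):
  B: 367 − 2(57.37) − 2(13.28) = 225.7
  D: 1200 − 1(57.37) − 1(13.28) = 1129
  A: 0 + 2(57.37) = 114.7
  E: 0 + 2(13.28) = 26.56

1130 mol/s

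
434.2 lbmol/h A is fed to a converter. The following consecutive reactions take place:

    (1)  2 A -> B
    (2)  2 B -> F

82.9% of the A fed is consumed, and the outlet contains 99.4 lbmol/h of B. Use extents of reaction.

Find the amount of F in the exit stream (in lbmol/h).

40.3 lbmol/h

Conversion of A: A consumed = 2ξ₁ = 0.829 × 434.2 → ξ₁ = 180 lbmol/h.
B balance: n_B = 0 + 1ξ₁ − 2ξ₂ = 99.4 → ξ₂ = (1·180 − 99.4)/2 = 40.29 lbmol/h.
Outlet amounts (n = n₀ + Σ ν·ξ):
  A: 434.2 − 2(180) = 74.25
  B: 0 + 1(180) − 2(40.29) = 99.4
  F: 0 + 1(40.29) = 40.29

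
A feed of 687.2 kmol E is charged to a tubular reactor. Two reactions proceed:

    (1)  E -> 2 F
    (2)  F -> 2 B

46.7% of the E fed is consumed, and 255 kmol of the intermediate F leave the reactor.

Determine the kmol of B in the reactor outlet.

Conversion of E: E consumed = 1ξ₁ = 0.467 × 687.2 → ξ₁ = 320.9 kmol.
F balance: n_F = 0 + 2ξ₁ − 1ξ₂ = 255 → ξ₂ = (2·320.9 − 255)/1 = 386.8 kmol.
Outlet amounts (n = n₀ + Σ ν·ξ):
  E: 687.2 − 1(320.9) = 366.3
  F: 0 + 2(320.9) − 1(386.8) = 255
  B: 0 + 2(386.8) = 773.7

774 kmol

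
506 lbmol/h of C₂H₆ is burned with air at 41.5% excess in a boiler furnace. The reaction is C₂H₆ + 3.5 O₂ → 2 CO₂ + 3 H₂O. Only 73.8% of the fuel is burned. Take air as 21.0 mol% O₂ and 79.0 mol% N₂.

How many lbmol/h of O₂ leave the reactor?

Stoichiometric O₂ = 3.5 × 506 = 1771 lbmol/h; O₂ fed = 1771 × 1.415 = 2506 lbmol/h.
N₂ fed = 2506 × 79/21 = 9427 lbmol/h.
Fuel reacted = 0.738 × 506 → ξ = 373.4 lbmol/h.
Outlet (n = n₀ + ν ξ):
  C₂H₆: 506 − 1(373.4) = 132.6
  O₂: 2506 − 3.5(373.4) = 1199
  N₂: 9427 (inert)
  CO₂: 0 + 2(373.4) = 746.9
  H₂O: 0 + 3(373.4) = 1120

1200 lbmol/h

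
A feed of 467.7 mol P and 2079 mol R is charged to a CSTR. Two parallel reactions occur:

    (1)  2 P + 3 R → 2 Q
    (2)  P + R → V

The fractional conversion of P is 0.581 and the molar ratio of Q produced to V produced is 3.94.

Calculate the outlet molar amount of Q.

217 mol

Conversion of P: P consumed = 0.581 × 467.7 = 271.7 mol = 2ξ₁ + 1ξ₂.
Selectivity: 2ξ₁ / (1ξ₂) = 3.94 → ξ₁ = 1.97 ξ₂.
Substitute: (2·1.97 + 1) ξ₂ = 271.7 → ξ₂ = 55.01 mol, ξ₁ = 108.4 mol.
Outlet amounts (n = n₀ + Σ ν·ξ):
  P: 467.7 − 2(108.4) − 1(55.01) = 196
  R: 2079 − 3(108.4) − 1(55.01) = 1699
  Q: 0 + 2(108.4) = 216.7
  V: 0 + 1(55.01) = 55.01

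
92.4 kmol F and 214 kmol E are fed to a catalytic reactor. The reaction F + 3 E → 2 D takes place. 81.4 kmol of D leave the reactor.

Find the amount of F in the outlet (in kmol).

For D: n = n₀ + 2ξ → 81.4 = 0 + 2ξ, giving ξ = 40.7 kmol.
Outlet amounts (n = n₀ + ν ξ):
  F: 92.4 − 1(40.7) = 51.7
  E: 214 − 3(40.7) = 91.9
  D: 0 + 2(40.7) = 81.4

51.7 kmol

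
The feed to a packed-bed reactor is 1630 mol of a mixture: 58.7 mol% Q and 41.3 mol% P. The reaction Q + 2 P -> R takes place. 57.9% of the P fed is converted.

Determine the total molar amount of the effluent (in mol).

1240 mol

P reacted = 0.579 × 673.2 = 389.8 mol; ν_P = −2, so ξ = 389.8/2 = 194.9 mol.
Outlet amounts (n = n₀ + ν ξ):
  Q: 956.8 − 1(194.9) = 761.9
  P: 673.2 − 2(194.9) = 283.4
  R: 0 + 1(194.9) = 194.9
Total out = 761.9 + 283.4 + 194.9 = 1240 mol.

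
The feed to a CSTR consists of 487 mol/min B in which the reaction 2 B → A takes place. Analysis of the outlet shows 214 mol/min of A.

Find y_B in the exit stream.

0.216

For A: n = n₀ + 1ξ → 214 = 0 + 1ξ, giving ξ = 214 mol/min.
Outlet amounts (n = n₀ + ν ξ):
  B: 487 − 2(214) = 59
  A: 0 + 1(214) = 214
Total out = 273 mol/min; y_B = 59 / 273 = 0.2161.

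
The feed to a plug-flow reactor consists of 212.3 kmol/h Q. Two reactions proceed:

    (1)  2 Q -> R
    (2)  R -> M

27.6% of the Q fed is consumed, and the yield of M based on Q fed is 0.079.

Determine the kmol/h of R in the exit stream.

Conversion of Q: Q consumed = 2ξ₁ = 0.276 × 212.3 → ξ₁ = 29.3 kmol/h.
Yield of M: 1ξ₂ / 212.3 = 0.079 → ξ₂ = 16.77 kmol/h.
Outlet amounts (n = n₀ + Σ ν·ξ):
  Q: 212.3 − 2(29.3) = 153.7
  R: 0 + 1(29.3) − 1(16.77) = 12.53
  M: 0 + 1(16.77) = 16.77

12.5 kmol/h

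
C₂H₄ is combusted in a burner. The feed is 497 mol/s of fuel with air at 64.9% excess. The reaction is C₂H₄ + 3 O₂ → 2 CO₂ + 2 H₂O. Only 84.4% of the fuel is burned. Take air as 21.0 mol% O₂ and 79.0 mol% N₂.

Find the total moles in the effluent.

Stoichiometric O₂ = 3 × 497 = 1491 mol/s; O₂ fed = 1491 × 1.649 = 2459 mol/s.
N₂ fed = 2459 × 79/21 = 9249 mol/s.
Fuel reacted = 0.844 × 497 → ξ = 419.5 mol/s.
Outlet (n = n₀ + ν ξ):
  C₂H₄: 497 − 1(419.5) = 77.53
  O₂: 2459 − 3(419.5) = 1200
  N₂: 9249 (inert)
  CO₂: 0 + 2(419.5) = 838.9
  H₂O: 0 + 2(419.5) = 838.9
Total out = 77.53 + 1200 + 9249 + 838.9 + 838.9 = 12200 mol/s.

12200 mol/s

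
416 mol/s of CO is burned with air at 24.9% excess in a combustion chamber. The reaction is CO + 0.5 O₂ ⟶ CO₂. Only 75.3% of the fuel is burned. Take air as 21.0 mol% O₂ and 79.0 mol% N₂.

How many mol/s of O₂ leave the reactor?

Stoichiometric O₂ = 0.5 × 416 = 208 mol/s; O₂ fed = 208 × 1.249 = 259.8 mol/s.
N₂ fed = 259.8 × 79/21 = 977.3 mol/s.
Fuel reacted = 0.753 × 416 → ξ = 313.2 mol/s.
Outlet (n = n₀ + ν ξ):
  CO: 416 − 1(313.2) = 102.8
  O₂: 259.8 − 0.5(313.2) = 103.2
  N₂: 977.3 (inert)
  CO₂: 0 + 1(313.2) = 313.2

103 mol/s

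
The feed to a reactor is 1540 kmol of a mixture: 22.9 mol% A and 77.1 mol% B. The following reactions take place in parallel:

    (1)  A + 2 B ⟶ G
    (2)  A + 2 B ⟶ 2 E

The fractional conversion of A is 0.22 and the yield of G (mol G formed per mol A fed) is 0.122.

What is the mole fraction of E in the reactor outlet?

0.0487

Yield of G: 1ξ₁ / 352.7 = 0.122 → ξ₁ = 43.02 kmol.
Conversion of A: 1ξ₁ + 1ξ₂ = 0.22 × 352.7 = 77.59 → ξ₂ = 34.56 kmol.
Outlet amounts (n = n₀ + Σ ν·ξ):
  A: 352.7 − 1(43.02) − 1(34.56) = 275.1
  B: 1187 − 2(43.02) − 2(34.56) = 1032
  G: 0 + 1(43.02) = 43.02
  E: 0 + 2(34.56) = 69.12
Total out = 1419 kmol; y_E = 69.12 / 1419 = 0.0487.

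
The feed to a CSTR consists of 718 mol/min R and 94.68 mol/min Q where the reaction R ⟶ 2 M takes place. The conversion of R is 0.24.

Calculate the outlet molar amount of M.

345 mol/min

R reacted = 0.24 × 718 = 172.3 mol/min; ν_R = −1, so ξ = 172.3/1 = 172.3 mol/min.
Outlet amounts (n = n₀ + ν ξ):
  R: 718 − 1(172.3) = 545.7
  M: 0 + 2(172.3) = 344.6
  Q: 94.68 (inert)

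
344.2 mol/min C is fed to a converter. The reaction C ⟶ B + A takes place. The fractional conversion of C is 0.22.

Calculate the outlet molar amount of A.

C reacted = 0.22 × 344.2 = 75.72 mol/min; ν_C = −1, so ξ = 75.72/1 = 75.72 mol/min.
Outlet amounts (n = n₀ + ν ξ):
  C: 344.2 − 1(75.72) = 268.5
  B: 0 + 1(75.72) = 75.72
  A: 0 + 1(75.72) = 75.72

75.7 mol/min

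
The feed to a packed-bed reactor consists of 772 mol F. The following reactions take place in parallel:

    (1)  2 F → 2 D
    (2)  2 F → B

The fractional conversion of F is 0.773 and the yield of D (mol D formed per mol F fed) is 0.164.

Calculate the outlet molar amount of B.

235 mol

Yield of D: 2ξ₁ / 772 = 0.164 → ξ₁ = 63.3 mol.
Conversion of F: 2ξ₁ + 2ξ₂ = 0.773 × 772 = 596.8 → ξ₂ = 235.1 mol.
Outlet amounts (n = n₀ + Σ ν·ξ):
  F: 772 − 2(63.3) − 2(235.1) = 175.2
  D: 0 + 2(63.3) = 126.6
  B: 0 + 1(235.1) = 235.1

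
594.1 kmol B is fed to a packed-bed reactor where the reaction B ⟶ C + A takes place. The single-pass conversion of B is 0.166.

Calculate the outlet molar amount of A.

B reacted = 0.166 × 594.1 = 98.62 kmol; ν_B = −1, so ξ = 98.62/1 = 98.62 kmol.
Outlet amounts (n = n₀ + ν ξ):
  B: 594.1 − 1(98.62) = 495.5
  C: 0 + 1(98.62) = 98.62
  A: 0 + 1(98.62) = 98.62

98.6 kmol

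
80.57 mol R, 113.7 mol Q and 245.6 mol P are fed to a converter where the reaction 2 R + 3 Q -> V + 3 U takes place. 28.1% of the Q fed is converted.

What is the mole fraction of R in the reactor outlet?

0.138

Q reacted = 0.281 × 113.7 = 31.95 mol; ν_Q = −3, so ξ = 31.95/3 = 10.65 mol.
Outlet amounts (n = n₀ + ν ξ):
  R: 80.57 − 2(10.65) = 59.27
  Q: 113.7 − 3(10.65) = 81.75
  V: 0 + 1(10.65) = 10.65
  U: 0 + 3(10.65) = 31.95
  P: 245.6 (inert)
Total out = 429.2 mol; y_R = 59.27 / 429.2 = 0.1381.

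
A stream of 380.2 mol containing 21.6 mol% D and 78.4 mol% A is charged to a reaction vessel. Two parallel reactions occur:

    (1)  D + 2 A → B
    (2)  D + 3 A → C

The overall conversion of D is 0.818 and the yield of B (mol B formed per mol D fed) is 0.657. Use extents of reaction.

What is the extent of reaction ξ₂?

Yield of B: 1ξ₁ / 82.12 = 0.657 → ξ₁ = 53.95 mol.
Conversion of D: 1ξ₁ + 1ξ₂ = 0.818 × 82.12 = 67.18 → ξ₂ = 13.22 mol.
Outlet amounts (n = n₀ + Σ ν·ξ):
  D: 82.12 − 1(53.95) − 1(13.22) = 14.95
  A: 298.1 − 2(53.95) − 3(13.22) = 150.5
  B: 0 + 1(53.95) = 53.95
  C: 0 + 1(13.22) = 13.22

ξ₂ = 13.2 mol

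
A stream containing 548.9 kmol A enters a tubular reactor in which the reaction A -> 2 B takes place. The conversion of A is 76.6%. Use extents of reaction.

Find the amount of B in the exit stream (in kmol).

A reacted = 0.766 × 548.9 = 420.5 kmol; ν_A = −1, so ξ = 420.5/1 = 420.5 kmol.
Outlet amounts (n = n₀ + ν ξ):
  A: 548.9 − 1(420.5) = 128.4
  B: 0 + 2(420.5) = 840.9

841 kmol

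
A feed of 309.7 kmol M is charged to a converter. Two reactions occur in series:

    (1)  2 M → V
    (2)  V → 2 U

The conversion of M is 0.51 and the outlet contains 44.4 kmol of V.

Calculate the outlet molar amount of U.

Conversion of M: M consumed = 2ξ₁ = 0.51 × 309.7 → ξ₁ = 78.97 kmol.
V balance: n_V = 0 + 1ξ₁ − 1ξ₂ = 44.4 → ξ₂ = (1·78.97 − 44.4)/1 = 34.57 kmol.
Outlet amounts (n = n₀ + Σ ν·ξ):
  M: 309.7 − 2(78.97) = 151.8
  V: 0 + 1(78.97) − 1(34.57) = 44.4
  U: 0 + 2(34.57) = 69.15

69.1 kmol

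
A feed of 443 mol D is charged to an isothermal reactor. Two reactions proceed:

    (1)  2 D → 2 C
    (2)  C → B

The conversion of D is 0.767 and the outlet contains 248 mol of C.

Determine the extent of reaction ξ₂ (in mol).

Conversion of D: D consumed = 2ξ₁ = 0.767 × 443 → ξ₁ = 169.9 mol.
C balance: n_C = 0 + 2ξ₁ − 1ξ₂ = 248 → ξ₂ = (2·169.9 − 248)/1 = 91.78 mol.
Outlet amounts (n = n₀ + Σ ν·ξ):
  D: 443 − 2(169.9) = 103.2
  C: 0 + 2(169.9) − 1(91.78) = 248
  B: 0 + 1(91.78) = 91.78

ξ₂ = 91.8 mol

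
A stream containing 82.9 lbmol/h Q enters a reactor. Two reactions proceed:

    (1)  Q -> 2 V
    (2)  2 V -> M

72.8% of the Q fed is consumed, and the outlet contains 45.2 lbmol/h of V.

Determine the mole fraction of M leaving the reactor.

Conversion of Q: Q consumed = 1ξ₁ = 0.728 × 82.9 → ξ₁ = 60.35 lbmol/h.
V balance: n_V = 0 + 2ξ₁ − 2ξ₂ = 45.2 → ξ₂ = (2·60.35 − 45.2)/2 = 37.75 lbmol/h.
Outlet amounts (n = n₀ + Σ ν·ξ):
  Q: 82.9 − 1(60.35) = 22.55
  V: 0 + 2(60.35) − 2(37.75) = 45.2
  M: 0 + 1(37.75) = 37.75
Total out = 105.5 lbmol/h; y_M = 37.75 / 105.5 = 0.3578.

0.358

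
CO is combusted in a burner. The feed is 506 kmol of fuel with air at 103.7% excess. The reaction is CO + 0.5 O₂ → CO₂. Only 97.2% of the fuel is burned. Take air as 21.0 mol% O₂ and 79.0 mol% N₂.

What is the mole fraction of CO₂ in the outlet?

0.181

Stoichiometric O₂ = 0.5 × 506 = 253 kmol; O₂ fed = 253 × 2.037 = 515.4 kmol.
N₂ fed = 515.4 × 79/21 = 1939 kmol.
Fuel reacted = 0.972 × 506 → ξ = 491.8 kmol.
Outlet (n = n₀ + ν ξ):
  CO: 506 − 1(491.8) = 14.17
  O₂: 515.4 − 0.5(491.8) = 269.4
  N₂: 1939 (inert)
  CO₂: 0 + 1(491.8) = 491.8
Total out = 2714 kmol; y_CO₂ = 491.8 / 2714 = 0.1812.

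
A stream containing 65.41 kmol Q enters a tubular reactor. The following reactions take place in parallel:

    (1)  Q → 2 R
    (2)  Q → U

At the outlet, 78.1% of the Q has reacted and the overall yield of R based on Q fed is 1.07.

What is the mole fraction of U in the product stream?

0.16

Yield of R: 2ξ₁ / 65.41 = 1.07 → ξ₁ = 34.99 kmol.
Conversion of Q: 1ξ₁ + 1ξ₂ = 0.781 × 65.41 = 51.09 → ξ₂ = 16.09 kmol.
Outlet amounts (n = n₀ + Σ ν·ξ):
  Q: 65.41 − 1(34.99) − 1(16.09) = 14.32
  R: 0 + 2(34.99) = 69.99
  U: 0 + 1(16.09) = 16.09
Total out = 100.4 kmol; y_U = 16.09 / 100.4 = 0.1603.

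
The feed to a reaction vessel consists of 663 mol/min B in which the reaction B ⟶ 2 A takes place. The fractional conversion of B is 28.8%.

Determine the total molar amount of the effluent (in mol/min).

B reacted = 0.288 × 663 = 190.9 mol/min; ν_B = −1, so ξ = 190.9/1 = 190.9 mol/min.
Outlet amounts (n = n₀ + ν ξ):
  B: 663 − 1(190.9) = 472.1
  A: 0 + 2(190.9) = 381.9
Total out = 472.1 + 381.9 = 853.9 mol/min.

854 mol/min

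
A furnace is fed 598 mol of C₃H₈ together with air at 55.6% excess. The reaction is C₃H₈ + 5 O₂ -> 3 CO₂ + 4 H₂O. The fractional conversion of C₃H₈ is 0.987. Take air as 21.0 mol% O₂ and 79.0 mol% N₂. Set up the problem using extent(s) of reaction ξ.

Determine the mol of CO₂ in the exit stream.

Stoichiometric O₂ = 5 × 598 = 2990 mol; O₂ fed = 2990 × 1.556 = 4652 mol.
N₂ fed = 4652 × 79/21 = 17500 mol.
Fuel reacted = 0.987 × 598 → ξ = 590.2 mol.
Outlet (n = n₀ + ν ξ):
  C₃H₈: 598 − 1(590.2) = 7.774
  O₂: 4652 − 5(590.2) = 1701
  N₂: 17500 (inert)
  CO₂: 0 + 3(590.2) = 1771
  H₂O: 0 + 4(590.2) = 2361

1770 mol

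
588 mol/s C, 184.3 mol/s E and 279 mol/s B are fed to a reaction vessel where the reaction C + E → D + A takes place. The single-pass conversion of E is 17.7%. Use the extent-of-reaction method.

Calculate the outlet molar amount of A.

E reacted = 0.177 × 184.3 = 32.62 mol/s; ν_E = −1, so ξ = 32.62/1 = 32.62 mol/s.
Outlet amounts (n = n₀ + ν ξ):
  C: 588 − 1(32.62) = 555.4
  E: 184.3 − 1(32.62) = 151.7
  D: 0 + 1(32.62) = 32.62
  A: 0 + 1(32.62) = 32.62
  B: 279 (inert)

32.6 mol/s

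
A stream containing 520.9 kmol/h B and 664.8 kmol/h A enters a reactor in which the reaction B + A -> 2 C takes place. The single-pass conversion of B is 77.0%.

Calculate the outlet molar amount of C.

802 kmol/h

B reacted = 0.77 × 520.9 = 401.1 kmol/h; ν_B = −1, so ξ = 401.1/1 = 401.1 kmol/h.
Outlet amounts (n = n₀ + ν ξ):
  B: 520.9 − 1(401.1) = 119.8
  A: 664.8 − 1(401.1) = 263.7
  C: 0 + 2(401.1) = 802.2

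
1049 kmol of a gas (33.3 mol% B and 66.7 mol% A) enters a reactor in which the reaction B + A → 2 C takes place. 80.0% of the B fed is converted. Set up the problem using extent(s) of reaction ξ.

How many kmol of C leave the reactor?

B reacted = 0.8 × 349.3 = 279.5 kmol; ν_B = −1, so ξ = 279.5/1 = 279.5 kmol.
Outlet amounts (n = n₀ + ν ξ):
  B: 349.3 − 1(279.5) = 69.86
  A: 699.7 − 1(279.5) = 420.2
  C: 0 + 2(279.5) = 558.9

559 kmol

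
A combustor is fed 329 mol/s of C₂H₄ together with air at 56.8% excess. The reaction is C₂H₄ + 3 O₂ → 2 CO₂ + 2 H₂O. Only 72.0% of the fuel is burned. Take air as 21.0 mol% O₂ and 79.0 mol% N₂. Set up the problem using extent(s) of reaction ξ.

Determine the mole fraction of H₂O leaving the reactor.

0.0615

Stoichiometric O₂ = 3 × 329 = 987 mol/s; O₂ fed = 987 × 1.568 = 1548 mol/s.
N₂ fed = 1548 × 79/21 = 5822 mol/s.
Fuel reacted = 0.72 × 329 → ξ = 236.9 mol/s.
Outlet (n = n₀ + ν ξ):
  C₂H₄: 329 − 1(236.9) = 92.12
  O₂: 1548 − 3(236.9) = 837
  N₂: 5822 (inert)
  CO₂: 0 + 2(236.9) = 473.8
  H₂O: 0 + 2(236.9) = 473.8
Total out = 7699 mol/s; y_H₂O = 473.8 / 7699 = 0.06154.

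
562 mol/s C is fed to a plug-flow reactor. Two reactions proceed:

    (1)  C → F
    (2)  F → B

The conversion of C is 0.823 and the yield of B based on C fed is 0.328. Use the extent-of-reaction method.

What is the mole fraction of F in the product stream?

Conversion of C: C consumed = 1ξ₁ = 0.823 × 562 → ξ₁ = 462.5 mol/s.
Yield of B: 1ξ₂ / 562 = 0.328 → ξ₂ = 184.3 mol/s.
Outlet amounts (n = n₀ + Σ ν·ξ):
  C: 562 − 1(462.5) = 99.47
  F: 0 + 1(462.5) − 1(184.3) = 278.2
  B: 0 + 1(184.3) = 184.3
Total out = 562 mol/s; y_F = 278.2 / 562 = 0.495.

0.495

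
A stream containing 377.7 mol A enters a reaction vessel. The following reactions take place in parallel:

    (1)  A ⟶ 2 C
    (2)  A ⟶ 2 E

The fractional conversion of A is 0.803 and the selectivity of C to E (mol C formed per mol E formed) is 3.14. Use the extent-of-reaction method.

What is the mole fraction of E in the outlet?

0.215

Conversion of A: A consumed = 0.803 × 377.7 = 303.3 mol = 1ξ₁ + 1ξ₂.
Selectivity: 2ξ₁ / (2ξ₂) = 3.14 → ξ₁ = 3.14 ξ₂.
Substitute: (1·3.14 + 1) ξ₂ = 303.3 → ξ₂ = 73.26 mol, ξ₁ = 230 mol.
Outlet amounts (n = n₀ + Σ ν·ξ):
  A: 377.7 − 1(230) − 1(73.26) = 74.41
  C: 0 + 2(230) = 460.1
  E: 0 + 2(73.26) = 146.5
Total out = 681 mol; y_E = 146.5 / 681 = 0.2152.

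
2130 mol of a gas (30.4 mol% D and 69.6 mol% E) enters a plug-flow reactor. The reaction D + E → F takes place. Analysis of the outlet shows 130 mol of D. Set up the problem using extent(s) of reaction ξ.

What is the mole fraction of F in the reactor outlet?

For D: n = n₀ − 1ξ → 130 = 647.5 − 1ξ, giving ξ = 517.5 mol.
Outlet amounts (n = n₀ + ν ξ):
  D: 647.5 − 1(517.5) = 130
  E: 1482 − 1(517.5) = 965
  F: 0 + 1(517.5) = 517.5
Total out = 1612 mol; y_F = 517.5 / 1612 = 0.3209.

0.321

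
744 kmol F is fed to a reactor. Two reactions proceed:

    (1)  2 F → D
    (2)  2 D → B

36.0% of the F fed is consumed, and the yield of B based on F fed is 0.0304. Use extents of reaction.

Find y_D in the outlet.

Conversion of F: F consumed = 2ξ₁ = 0.36 × 744 → ξ₁ = 133.9 kmol.
Yield of B: 1ξ₂ / 744 = 0.0304 → ξ₂ = 22.62 kmol.
Outlet amounts (n = n₀ + Σ ν·ξ):
  F: 744 − 2(133.9) = 476.2
  D: 0 + 1(133.9) − 2(22.62) = 88.68
  B: 0 + 1(22.62) = 22.62
Total out = 587.5 kmol; y_D = 88.68 / 587.5 = 0.151.

0.151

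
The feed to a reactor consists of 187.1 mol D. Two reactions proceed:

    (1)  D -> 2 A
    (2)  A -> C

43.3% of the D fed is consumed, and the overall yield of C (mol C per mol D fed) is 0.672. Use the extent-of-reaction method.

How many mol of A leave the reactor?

Conversion of D: D consumed = 1ξ₁ = 0.433 × 187.1 → ξ₁ = 81.01 mol.
Yield of C: 1ξ₂ / 187.1 = 0.672 → ξ₂ = 125.7 mol.
Outlet amounts (n = n₀ + Σ ν·ξ):
  D: 187.1 − 1(81.01) = 106.1
  A: 0 + 2(81.01) − 1(125.7) = 36.3
  C: 0 + 1(125.7) = 125.7

36.3 mol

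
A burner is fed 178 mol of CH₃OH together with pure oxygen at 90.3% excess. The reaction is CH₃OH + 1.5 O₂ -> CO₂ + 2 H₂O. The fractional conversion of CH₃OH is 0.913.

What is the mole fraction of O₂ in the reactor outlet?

0.344

Stoichiometric O₂ = 1.5 × 178 = 267 mol; O₂ fed = 267 × 1.903 = 508.1 mol.
Fuel reacted = 0.913 × 178 → ξ = 162.5 mol.
Outlet (n = n₀ + ν ξ):
  CH₃OH: 178 − 1(162.5) = 15.49
  O₂: 508.1 − 1.5(162.5) = 264.3
  CO₂: 0 + 1(162.5) = 162.5
  H₂O: 0 + 2(162.5) = 325
Total out = 767.4 mol; y_O₂ = 264.3 / 767.4 = 0.3445.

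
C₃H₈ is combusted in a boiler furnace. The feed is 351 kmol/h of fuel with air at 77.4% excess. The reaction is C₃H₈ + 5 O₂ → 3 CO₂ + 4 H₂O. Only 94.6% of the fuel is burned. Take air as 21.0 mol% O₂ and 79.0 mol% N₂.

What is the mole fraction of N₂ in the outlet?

Stoichiometric O₂ = 5 × 351 = 1755 kmol/h; O₂ fed = 1755 × 1.774 = 3113 kmol/h.
N₂ fed = 3113 × 79/21 = 11710 kmol/h.
Fuel reacted = 0.946 × 351 → ξ = 332 kmol/h.
Outlet (n = n₀ + ν ξ):
  C₃H₈: 351 − 1(332) = 18.95
  O₂: 3113 − 5(332) = 1453
  N₂: 11710 (inert)
  CO₂: 0 + 3(332) = 996.1
  H₂O: 0 + 4(332) = 1328
Total out = 15510 kmol/h; y_N₂ = 11710 / 15510 = 0.7552.

0.755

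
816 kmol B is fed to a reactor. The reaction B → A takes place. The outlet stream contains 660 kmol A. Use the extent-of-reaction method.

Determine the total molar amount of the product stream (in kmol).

816 kmol

For A: n = n₀ + 1ξ → 660 = 0 + 1ξ, giving ξ = 660 kmol.
Outlet amounts (n = n₀ + ν ξ):
  B: 816 − 1(660) = 156
  A: 0 + 1(660) = 660
Total out = 156 + 660 = 816 kmol.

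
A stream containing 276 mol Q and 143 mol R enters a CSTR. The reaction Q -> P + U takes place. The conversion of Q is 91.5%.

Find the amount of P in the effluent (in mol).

Q reacted = 0.915 × 276 = 252.5 mol; ν_Q = −1, so ξ = 252.5/1 = 252.5 mol.
Outlet amounts (n = n₀ + ν ξ):
  Q: 276 − 1(252.5) = 23.46
  P: 0 + 1(252.5) = 252.5
  U: 0 + 1(252.5) = 252.5
  R: 143 (inert)

253 mol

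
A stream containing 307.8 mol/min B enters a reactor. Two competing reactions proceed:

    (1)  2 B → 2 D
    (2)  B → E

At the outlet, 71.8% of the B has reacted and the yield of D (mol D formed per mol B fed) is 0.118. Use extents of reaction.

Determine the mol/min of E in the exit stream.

Yield of D: 2ξ₁ / 307.8 = 0.118 → ξ₁ = 18.16 mol/min.
Conversion of B: 2ξ₁ + 1ξ₂ = 0.718 × 307.8 = 221 → ξ₂ = 184.7 mol/min.
Outlet amounts (n = n₀ + Σ ν·ξ):
  B: 307.8 − 2(18.16) − 1(184.7) = 86.8
  D: 0 + 2(18.16) = 36.32
  E: 0 + 1(184.7) = 184.7

185 mol/min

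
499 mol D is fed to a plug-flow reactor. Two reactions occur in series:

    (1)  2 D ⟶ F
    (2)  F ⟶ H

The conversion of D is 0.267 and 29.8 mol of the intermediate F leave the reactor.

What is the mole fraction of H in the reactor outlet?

0.0851

Conversion of D: D consumed = 2ξ₁ = 0.267 × 499 → ξ₁ = 66.62 mol.
F balance: n_F = 0 + 1ξ₁ − 1ξ₂ = 29.8 → ξ₂ = (1·66.62 − 29.8)/1 = 36.82 mol.
Outlet amounts (n = n₀ + Σ ν·ξ):
  D: 499 − 2(66.62) = 365.8
  F: 0 + 1(66.62) − 1(36.82) = 29.8
  H: 0 + 1(36.82) = 36.82
Total out = 432.4 mol; y_H = 36.82 / 432.4 = 0.08515.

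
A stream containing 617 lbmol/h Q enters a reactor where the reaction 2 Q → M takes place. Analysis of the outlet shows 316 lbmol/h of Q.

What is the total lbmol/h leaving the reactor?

For Q: n = n₀ − 2ξ → 316 = 617 − 2ξ, giving ξ = 150.5 lbmol/h.
Outlet amounts (n = n₀ + ν ξ):
  Q: 617 − 2(150.5) = 316
  M: 0 + 1(150.5) = 150.5
Total out = 316 + 150.5 = 466.5 lbmol/h.

466 lbmol/h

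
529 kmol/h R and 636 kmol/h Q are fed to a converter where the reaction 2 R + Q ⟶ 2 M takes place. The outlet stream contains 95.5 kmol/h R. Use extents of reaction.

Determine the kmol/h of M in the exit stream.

For R: n = n₀ − 2ξ → 95.5 = 529 − 2ξ, giving ξ = 216.8 kmol/h.
Outlet amounts (n = n₀ + ν ξ):
  R: 529 − 2(216.8) = 95.5
  Q: 636 − 1(216.8) = 419.2
  M: 0 + 2(216.8) = 433.5

434 kmol/h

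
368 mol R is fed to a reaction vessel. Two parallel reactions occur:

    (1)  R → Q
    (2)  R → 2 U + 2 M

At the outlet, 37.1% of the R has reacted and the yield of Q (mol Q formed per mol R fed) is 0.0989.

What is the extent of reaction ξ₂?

ξ₂ = 100 mol

Yield of Q: 1ξ₁ / 368 = 0.0989 → ξ₁ = 36.4 mol.
Conversion of R: 1ξ₁ + 1ξ₂ = 0.371 × 368 = 136.5 → ξ₂ = 100.1 mol.
Outlet amounts (n = n₀ + Σ ν·ξ):
  R: 368 − 1(36.4) − 1(100.1) = 231.5
  Q: 0 + 1(36.4) = 36.4
  U: 0 + 2(100.1) = 200.3
  M: 0 + 2(100.1) = 200.3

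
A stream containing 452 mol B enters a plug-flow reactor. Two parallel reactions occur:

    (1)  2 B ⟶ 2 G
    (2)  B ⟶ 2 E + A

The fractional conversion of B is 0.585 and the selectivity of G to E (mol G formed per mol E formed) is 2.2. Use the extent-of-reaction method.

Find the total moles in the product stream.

550 mol

Conversion of B: B consumed = 0.585 × 452 = 264.4 mol = 2ξ₁ + 1ξ₂.
Selectivity: 2ξ₁ / (2ξ₂) = 2.2 → ξ₁ = 2.2 ξ₂.
Substitute: (2·2.2 + 1) ξ₂ = 264.4 → ξ₂ = 48.97 mol, ξ₁ = 107.7 mol.
Outlet amounts (n = n₀ + Σ ν·ξ):
  B: 452 − 2(107.7) − 1(48.97) = 187.6
  G: 0 + 2(107.7) = 215.5
  E: 0 + 2(48.97) = 97.93
  A: 0 + 1(48.97) = 48.97
Total out = 187.6 + 215.5 + 97.93 + 48.97 = 549.9 mol.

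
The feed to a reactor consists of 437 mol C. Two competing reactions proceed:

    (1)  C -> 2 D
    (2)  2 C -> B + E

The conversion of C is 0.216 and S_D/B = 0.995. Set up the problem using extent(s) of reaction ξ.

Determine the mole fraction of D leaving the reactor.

Conversion of C: C consumed = 0.216 × 437 = 94.39 mol = 1ξ₁ + 2ξ₂.
Selectivity: 2ξ₁ / (1ξ₂) = 0.995 → ξ₁ = 0.4975 ξ₂.
Substitute: (1·0.4975 + 2) ξ₂ = 94.39 → ξ₂ = 37.79 mol, ξ₁ = 18.8 mol.
Outlet amounts (n = n₀ + Σ ν·ξ):
  C: 437 − 1(18.8) − 2(37.79) = 342.6
  D: 0 + 2(18.8) = 37.61
  B: 0 + 1(37.79) = 37.79
  E: 0 + 1(37.79) = 37.79
Total out = 455.8 mol; y_D = 37.61 / 455.8 = 0.0825.

0.0825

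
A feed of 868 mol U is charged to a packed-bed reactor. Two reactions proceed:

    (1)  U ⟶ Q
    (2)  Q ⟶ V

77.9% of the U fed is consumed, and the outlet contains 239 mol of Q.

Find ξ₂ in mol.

Conversion of U: U consumed = 1ξ₁ = 0.779 × 868 → ξ₁ = 676.2 mol.
Q balance: n_Q = 0 + 1ξ₁ − 1ξ₂ = 239 → ξ₂ = (1·676.2 − 239)/1 = 437.2 mol.
Outlet amounts (n = n₀ + Σ ν·ξ):
  U: 868 − 1(676.2) = 191.8
  Q: 0 + 1(676.2) − 1(437.2) = 239
  V: 0 + 1(437.2) = 437.2

ξ₂ = 437 mol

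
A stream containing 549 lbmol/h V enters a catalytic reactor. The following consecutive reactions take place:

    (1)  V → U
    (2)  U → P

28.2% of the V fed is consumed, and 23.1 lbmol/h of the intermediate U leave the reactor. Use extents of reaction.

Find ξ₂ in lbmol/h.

ξ₂ = 132 lbmol/h

Conversion of V: V consumed = 1ξ₁ = 0.282 × 549 → ξ₁ = 154.8 lbmol/h.
U balance: n_U = 0 + 1ξ₁ − 1ξ₂ = 23.1 → ξ₂ = (1·154.8 − 23.1)/1 = 131.7 lbmol/h.
Outlet amounts (n = n₀ + Σ ν·ξ):
  V: 549 − 1(154.8) = 394.2
  U: 0 + 1(154.8) − 1(131.7) = 23.1
  P: 0 + 1(131.7) = 131.7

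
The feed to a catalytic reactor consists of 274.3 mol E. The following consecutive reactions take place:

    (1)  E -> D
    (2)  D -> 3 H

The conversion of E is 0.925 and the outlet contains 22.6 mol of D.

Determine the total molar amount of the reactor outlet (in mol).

Conversion of E: E consumed = 1ξ₁ = 0.925 × 274.3 → ξ₁ = 253.7 mol.
D balance: n_D = 0 + 1ξ₁ − 1ξ₂ = 22.6 → ξ₂ = (1·253.7 − 22.6)/1 = 231.1 mol.
Outlet amounts (n = n₀ + Σ ν·ξ):
  E: 274.3 − 1(253.7) = 20.57
  D: 0 + 1(253.7) − 1(231.1) = 22.6
  H: 0 + 3(231.1) = 693.4
Total out = 20.57 + 22.6 + 693.4 = 736.6 mol.

737 mol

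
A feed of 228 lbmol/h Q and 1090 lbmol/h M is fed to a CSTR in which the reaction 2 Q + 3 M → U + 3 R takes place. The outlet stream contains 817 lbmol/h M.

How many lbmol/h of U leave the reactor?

For M: n = n₀ − 3ξ → 817 = 1090 − 3ξ, giving ξ = 91 lbmol/h.
Outlet amounts (n = n₀ + ν ξ):
  Q: 228 − 2(91) = 46
  M: 1090 − 3(91) = 817
  U: 0 + 1(91) = 91
  R: 0 + 3(91) = 273

91 lbmol/h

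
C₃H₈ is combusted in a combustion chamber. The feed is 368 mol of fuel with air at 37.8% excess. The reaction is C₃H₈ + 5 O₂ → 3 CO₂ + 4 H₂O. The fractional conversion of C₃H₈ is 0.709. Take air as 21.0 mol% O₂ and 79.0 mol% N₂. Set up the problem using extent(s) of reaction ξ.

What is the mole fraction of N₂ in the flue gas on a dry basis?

Stoichiometric O₂ = 5 × 368 = 1840 mol; O₂ fed = 1840 × 1.378 = 2536 mol.
N₂ fed = 2536 × 79/21 = 9538 mol.
Fuel reacted = 0.709 × 368 → ξ = 260.9 mol.
Outlet (n = n₀ + ν ξ):
  C₃H₈: 368 − 1(260.9) = 107.1
  O₂: 2536 − 5(260.9) = 1231
  N₂: 9538 (inert)
  CO₂: 0 + 3(260.9) = 782.7
  H₂O: 0 + 4(260.9) = 1044
Dry total = 11660 mol; y_N₂ (dry) = 9538 / 11660 = 0.8181.

0.818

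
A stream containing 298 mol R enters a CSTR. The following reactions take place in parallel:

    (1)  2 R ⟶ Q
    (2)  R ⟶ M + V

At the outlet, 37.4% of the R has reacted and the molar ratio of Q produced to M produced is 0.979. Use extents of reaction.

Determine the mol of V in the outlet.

Conversion of R: R consumed = 0.374 × 298 = 111.5 mol = 2ξ₁ + 1ξ₂.
Selectivity: 1ξ₁ / (1ξ₂) = 0.979 → ξ₁ = 0.979 ξ₂.
Substitute: (2·0.979 + 1) ξ₂ = 111.5 → ξ₂ = 37.68 mol, ξ₁ = 36.89 mol.
Outlet amounts (n = n₀ + Σ ν·ξ):
  R: 298 − 2(36.89) − 1(37.68) = 186.5
  Q: 0 + 1(36.89) = 36.89
  M: 0 + 1(37.68) = 37.68
  V: 0 + 1(37.68) = 37.68

37.7 mol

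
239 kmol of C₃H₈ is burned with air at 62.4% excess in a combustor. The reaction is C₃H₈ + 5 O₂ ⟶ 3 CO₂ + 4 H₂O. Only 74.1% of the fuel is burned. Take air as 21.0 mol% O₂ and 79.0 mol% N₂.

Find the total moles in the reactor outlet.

9660 kmol

Stoichiometric O₂ = 5 × 239 = 1195 kmol; O₂ fed = 1195 × 1.624 = 1941 kmol.
N₂ fed = 1941 × 79/21 = 7301 kmol.
Fuel reacted = 0.741 × 239 → ξ = 177.1 kmol.
Outlet (n = n₀ + ν ξ):
  C₃H₈: 239 − 1(177.1) = 61.9
  O₂: 1941 − 5(177.1) = 1055
  N₂: 7301 (inert)
  CO₂: 0 + 3(177.1) = 531.3
  H₂O: 0 + 4(177.1) = 708.4
Total out = 61.9 + 1055 + 7301 + 531.3 + 708.4 = 9657 kmol.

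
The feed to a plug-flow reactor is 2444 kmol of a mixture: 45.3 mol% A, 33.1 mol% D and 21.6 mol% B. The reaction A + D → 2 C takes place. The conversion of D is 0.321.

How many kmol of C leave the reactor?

D reacted = 0.321 × 809 = 259.7 kmol; ν_D = −1, so ξ = 259.7/1 = 259.7 kmol.
Outlet amounts (n = n₀ + ν ξ):
  A: 1107 − 1(259.7) = 847.5
  D: 809 − 1(259.7) = 549.3
  C: 0 + 2(259.7) = 519.4
  B: 527.9 (inert)

519 kmol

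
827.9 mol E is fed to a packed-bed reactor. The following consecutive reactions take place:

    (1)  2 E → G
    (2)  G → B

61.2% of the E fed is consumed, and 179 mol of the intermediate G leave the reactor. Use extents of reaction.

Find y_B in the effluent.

Conversion of E: E consumed = 2ξ₁ = 0.612 × 827.9 → ξ₁ = 253.3 mol.
G balance: n_G = 0 + 1ξ₁ − 1ξ₂ = 179 → ξ₂ = (1·253.3 − 179)/1 = 74.34 mol.
Outlet amounts (n = n₀ + Σ ν·ξ):
  E: 827.9 − 2(253.3) = 321.2
  G: 0 + 1(253.3) − 1(74.34) = 179
  B: 0 + 1(74.34) = 74.34
Total out = 574.6 mol; y_B = 74.34 / 574.6 = 0.1294.

0.129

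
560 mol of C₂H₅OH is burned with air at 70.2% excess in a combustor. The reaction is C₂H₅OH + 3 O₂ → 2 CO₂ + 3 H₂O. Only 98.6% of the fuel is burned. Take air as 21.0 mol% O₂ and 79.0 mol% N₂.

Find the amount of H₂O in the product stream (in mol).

Stoichiometric O₂ = 3 × 560 = 1680 mol; O₂ fed = 1680 × 1.702 = 2859 mol.
N₂ fed = 2859 × 79/21 = 10760 mol.
Fuel reacted = 0.986 × 560 → ξ = 552.2 mol.
Outlet (n = n₀ + ν ξ):
  C₂H₅OH: 560 − 1(552.2) = 7.84
  O₂: 2859 − 3(552.2) = 1203
  N₂: 10760 (inert)
  CO₂: 0 + 2(552.2) = 1104
  H₂O: 0 + 3(552.2) = 1656

1660 mol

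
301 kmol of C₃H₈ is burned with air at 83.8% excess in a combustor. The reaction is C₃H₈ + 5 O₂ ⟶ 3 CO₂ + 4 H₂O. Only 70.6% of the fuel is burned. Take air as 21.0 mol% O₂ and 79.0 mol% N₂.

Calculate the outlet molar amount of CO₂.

Stoichiometric O₂ = 5 × 301 = 1505 kmol; O₂ fed = 1505 × 1.838 = 2766 kmol.
N₂ fed = 2766 × 79/21 = 10410 kmol.
Fuel reacted = 0.706 × 301 → ξ = 212.5 kmol.
Outlet (n = n₀ + ν ξ):
  C₃H₈: 301 − 1(212.5) = 88.49
  O₂: 2766 − 5(212.5) = 1704
  N₂: 10410 (inert)
  CO₂: 0 + 3(212.5) = 637.5
  H₂O: 0 + 4(212.5) = 850

638 kmol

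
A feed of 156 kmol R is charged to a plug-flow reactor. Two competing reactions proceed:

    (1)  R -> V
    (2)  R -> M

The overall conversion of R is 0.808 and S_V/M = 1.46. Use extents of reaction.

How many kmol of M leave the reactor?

51.2 kmol

Conversion of R: R consumed = 0.808 × 156 = 126 kmol = 1ξ₁ + 1ξ₂.
Selectivity: 1ξ₁ / (1ξ₂) = 1.46 → ξ₁ = 1.46 ξ₂.
Substitute: (1·1.46 + 1) ξ₂ = 126 → ξ₂ = 51.24 kmol, ξ₁ = 74.81 kmol.
Outlet amounts (n = n₀ + Σ ν·ξ):
  R: 156 − 1(74.81) − 1(51.24) = 29.95
  V: 0 + 1(74.81) = 74.81
  M: 0 + 1(51.24) = 51.24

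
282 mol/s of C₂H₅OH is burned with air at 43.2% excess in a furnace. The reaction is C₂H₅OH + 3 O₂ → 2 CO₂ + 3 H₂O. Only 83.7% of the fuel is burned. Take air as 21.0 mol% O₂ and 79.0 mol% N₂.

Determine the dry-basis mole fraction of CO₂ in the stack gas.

0.0846

Stoichiometric O₂ = 3 × 282 = 846 mol/s; O₂ fed = 846 × 1.432 = 1211 mol/s.
N₂ fed = 1211 × 79/21 = 4557 mol/s.
Fuel reacted = 0.837 × 282 → ξ = 236 mol/s.
Outlet (n = n₀ + ν ξ):
  C₂H₅OH: 282 − 1(236) = 45.97
  O₂: 1211 − 3(236) = 503.4
  N₂: 4557 (inert)
  CO₂: 0 + 2(236) = 472.1
  H₂O: 0 + 3(236) = 708.1
Dry total = 5579 mol/s; y_CO₂ (dry) = 472.1 / 5579 = 0.08462.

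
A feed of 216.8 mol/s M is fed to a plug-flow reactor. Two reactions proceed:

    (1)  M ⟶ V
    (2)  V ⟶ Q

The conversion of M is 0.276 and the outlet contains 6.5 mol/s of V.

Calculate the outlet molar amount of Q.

Conversion of M: M consumed = 1ξ₁ = 0.276 × 216.8 → ξ₁ = 59.84 mol/s.
V balance: n_V = 0 + 1ξ₁ − 1ξ₂ = 6.5 → ξ₂ = (1·59.84 − 6.5)/1 = 53.34 mol/s.
Outlet amounts (n = n₀ + Σ ν·ξ):
  M: 216.8 − 1(59.84) = 157
  V: 0 + 1(59.84) − 1(53.34) = 6.5
  Q: 0 + 1(53.34) = 53.34

53.3 mol/s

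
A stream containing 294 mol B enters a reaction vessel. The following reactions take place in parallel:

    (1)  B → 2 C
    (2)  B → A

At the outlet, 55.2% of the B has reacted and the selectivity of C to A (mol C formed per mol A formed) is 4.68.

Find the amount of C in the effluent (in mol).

227 mol

Conversion of B: B consumed = 0.552 × 294 = 162.3 mol = 1ξ₁ + 1ξ₂.
Selectivity: 2ξ₁ / (1ξ₂) = 4.68 → ξ₁ = 2.34 ξ₂.
Substitute: (1·2.34 + 1) ξ₂ = 162.3 → ξ₂ = 48.59 mol, ξ₁ = 113.7 mol.
Outlet amounts (n = n₀ + Σ ν·ξ):
  B: 294 − 1(113.7) − 1(48.59) = 131.7
  C: 0 + 2(113.7) = 227.4
  A: 0 + 1(48.59) = 48.59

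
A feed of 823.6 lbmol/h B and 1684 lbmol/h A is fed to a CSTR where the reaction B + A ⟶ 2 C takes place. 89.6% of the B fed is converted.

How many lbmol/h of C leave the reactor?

B reacted = 0.896 × 823.6 = 737.9 lbmol/h; ν_B = −1, so ξ = 737.9/1 = 737.9 lbmol/h.
Outlet amounts (n = n₀ + ν ξ):
  B: 823.6 − 1(737.9) = 85.65
  A: 1684 − 1(737.9) = 946.1
  C: 0 + 2(737.9) = 1476

1480 lbmol/h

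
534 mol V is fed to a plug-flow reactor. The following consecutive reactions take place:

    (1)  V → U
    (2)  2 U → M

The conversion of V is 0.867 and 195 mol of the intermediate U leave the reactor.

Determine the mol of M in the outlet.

Conversion of V: V consumed = 1ξ₁ = 0.867 × 534 → ξ₁ = 463 mol.
U balance: n_U = 0 + 1ξ₁ − 2ξ₂ = 195 → ξ₂ = (1·463 − 195)/2 = 134 mol.
Outlet amounts (n = n₀ + Σ ν·ξ):
  V: 534 − 1(463) = 71.02
  U: 0 + 1(463) − 2(134) = 195
  M: 0 + 1(134) = 134

134 mol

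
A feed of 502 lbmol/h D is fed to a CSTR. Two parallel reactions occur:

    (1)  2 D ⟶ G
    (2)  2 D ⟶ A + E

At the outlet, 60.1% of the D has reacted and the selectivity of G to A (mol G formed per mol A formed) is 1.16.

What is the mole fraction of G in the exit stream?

Conversion of D: D consumed = 0.601 × 502 = 301.7 lbmol/h = 2ξ₁ + 2ξ₂.
Selectivity: 1ξ₁ / (1ξ₂) = 1.16 → ξ₁ = 1.16 ξ₂.
Substitute: (2·1.16 + 2) ξ₂ = 301.7 → ξ₂ = 69.84 lbmol/h, ξ₁ = 81.01 lbmol/h.
Outlet amounts (n = n₀ + Σ ν·ξ):
  D: 502 − 2(81.01) − 2(69.84) = 200.3
  G: 0 + 1(81.01) = 81.01
  A: 0 + 1(69.84) = 69.84
  E: 0 + 1(69.84) = 69.84
Total out = 421 lbmol/h; y_G = 81.01 / 421 = 0.1924.

0.192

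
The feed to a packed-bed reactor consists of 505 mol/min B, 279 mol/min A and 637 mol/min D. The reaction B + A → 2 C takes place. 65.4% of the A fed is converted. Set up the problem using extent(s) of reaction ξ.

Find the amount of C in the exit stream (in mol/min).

365 mol/min

A reacted = 0.654 × 279 = 182.5 mol/min; ν_A = −1, so ξ = 182.5/1 = 182.5 mol/min.
Outlet amounts (n = n₀ + ν ξ):
  B: 505 − 1(182.5) = 322.5
  A: 279 − 1(182.5) = 96.53
  C: 0 + 2(182.5) = 364.9
  D: 637 (inert)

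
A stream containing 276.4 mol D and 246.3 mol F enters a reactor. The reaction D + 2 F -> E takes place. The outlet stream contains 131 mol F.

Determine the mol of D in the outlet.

219 mol

For F: n = n₀ − 2ξ → 131 = 246.3 − 2ξ, giving ξ = 57.65 mol.
Outlet amounts (n = n₀ + ν ξ):
  D: 276.4 − 1(57.65) = 218.7
  F: 246.3 − 2(57.65) = 131
  E: 0 + 1(57.65) = 57.65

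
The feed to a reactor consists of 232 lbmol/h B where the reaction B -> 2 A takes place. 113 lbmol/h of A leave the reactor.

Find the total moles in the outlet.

For A: n = n₀ + 2ξ → 113 = 0 + 2ξ, giving ξ = 56.5 lbmol/h.
Outlet amounts (n = n₀ + ν ξ):
  B: 232 − 1(56.5) = 175.5
  A: 0 + 2(56.5) = 113
Total out = 175.5 + 113 = 288.5 lbmol/h.

288 lbmol/h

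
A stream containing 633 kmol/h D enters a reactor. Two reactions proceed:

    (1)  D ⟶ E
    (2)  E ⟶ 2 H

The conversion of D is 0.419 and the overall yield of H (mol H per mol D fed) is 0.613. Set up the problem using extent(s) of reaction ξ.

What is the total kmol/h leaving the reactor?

Conversion of D: D consumed = 1ξ₁ = 0.419 × 633 → ξ₁ = 265.2 kmol/h.
Yield of H: 2ξ₂ / 633 = 0.613 → ξ₂ = 194 kmol/h.
Outlet amounts (n = n₀ + Σ ν·ξ):
  D: 633 − 1(265.2) = 367.8
  E: 0 + 1(265.2) − 1(194) = 71.21
  H: 0 + 2(194) = 388
Total out = 367.8 + 71.21 + 388 = 827 kmol/h.

827 kmol/h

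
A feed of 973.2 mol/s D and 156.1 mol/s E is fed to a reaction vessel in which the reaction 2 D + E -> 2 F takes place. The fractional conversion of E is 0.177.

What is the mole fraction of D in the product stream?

0.833

E reacted = 0.177 × 156.1 = 27.63 mol/s; ν_E = −1, so ξ = 27.63/1 = 27.63 mol/s.
Outlet amounts (n = n₀ + ν ξ):
  D: 973.2 − 2(27.63) = 917.9
  E: 156.1 − 1(27.63) = 128.5
  F: 0 + 2(27.63) = 55.26
Total out = 1102 mol/s; y_D = 917.9 / 1102 = 0.8332.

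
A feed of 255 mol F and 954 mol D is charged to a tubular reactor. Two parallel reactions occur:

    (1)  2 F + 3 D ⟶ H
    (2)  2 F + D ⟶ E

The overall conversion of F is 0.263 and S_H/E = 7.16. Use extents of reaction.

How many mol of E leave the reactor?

4.11 mol

Conversion of F: F consumed = 0.263 × 255 = 67.06 mol = 2ξ₁ + 2ξ₂.
Selectivity: 1ξ₁ / (1ξ₂) = 7.16 → ξ₁ = 7.16 ξ₂.
Substitute: (2·7.16 + 2) ξ₂ = 67.06 → ξ₂ = 4.109 mol, ξ₁ = 29.42 mol.
Outlet amounts (n = n₀ + Σ ν·ξ):
  F: 255 − 2(29.42) − 2(4.109) = 187.9
  D: 954 − 3(29.42) − 1(4.109) = 861.6
  H: 0 + 1(29.42) = 29.42
  E: 0 + 1(4.109) = 4.109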